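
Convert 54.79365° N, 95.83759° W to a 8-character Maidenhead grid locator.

EO24bt90

Offset from 180°W / 90°S: lon 84.16241°, lat 144.79365°.
Field: 84.16241/20 → 4 → E, 144.79365/10 → 14 → O; chars EO.
Square: 4.16241/2 → 2, 4.79365/1 → 4; chars 24.
Subsquare: 0.16241/0.0833333 → 1 → b, 0.79365/0.0416667 → 19 → t; chars bt.
Extended square: 0.07908/0.00833333 → 9, 0.00198/0.00416667 → 0; chars 90.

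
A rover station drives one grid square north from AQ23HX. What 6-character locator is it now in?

AQ24ha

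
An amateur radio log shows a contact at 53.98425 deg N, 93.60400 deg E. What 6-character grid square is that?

Add 180° to longitude and 90° to latitude: 273.6040, 143.9843.
Field: 273.6040/20 → 13 → N, 143.9843/10 → 14 → O; chars NO.
Square: 13.6040/2 → 6, 3.9843/1 → 3; chars 63.
Subsquare: 1.6040/0.0833333 → 19 → t, 0.9843/0.0416667 → 23 → x; chars tx.

NO63tx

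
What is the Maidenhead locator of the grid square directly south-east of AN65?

AN74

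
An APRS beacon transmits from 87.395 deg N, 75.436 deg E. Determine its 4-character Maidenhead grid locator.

Shift to the Maidenhead origin (180°W, 90°S): lon 255.44, lat 177.39.
Field: lon ⌊255.44/20⌋ = 12 → M; lat ⌊177.39/10⌋ = 17 → R.
Square: lon ⌊15.44/2⌋ = 7; lat ⌊7.39/1⌋ = 7.

MR77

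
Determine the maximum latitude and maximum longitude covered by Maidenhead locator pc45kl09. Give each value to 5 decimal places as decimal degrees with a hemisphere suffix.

64.50000° S, 128.84167° E

Field P=15, C=2: +15·20° lon, +2·10° lat → SW at lon 120°, lat -70°.
Square 4, 5: +4·2° lon, +5·1° lat → SW at lon 128°, lat -65°.
Subsquare k=10, l=11: +10·0.0833333° lon, +11·0.0416667° lat → SW at lon 128.833°, lat -64.5417°.
Extended square 0, 9: +0·0.00833333° lon, +9·0.00416667° lat → SW at lon 128.833°, lat -64.5042°.
Cell spans 0.00833333° lon × 0.00416667° lat. NE corner is SW corner plus one full cell.
latitude 64.50000° S, longitude 128.84167° E.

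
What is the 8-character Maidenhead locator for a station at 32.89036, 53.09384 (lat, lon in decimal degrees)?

Offset from 180°W / 90°S: lon 233.09384°, lat 122.89036°.
Field: lon ⌊233.09384/20⌋ = 11 → L; lat ⌊122.89036/10⌋ = 12 → M.
Square: lon ⌊13.09384/2⌋ = 6; lat ⌊2.89036/1⌋ = 2.
Subsquare: lon ⌊1.09384/0.0833333⌋ = 13 → n; lat ⌊0.89036/0.0416667⌋ = 21 → v.
Extended square: lon ⌊0.01051/0.00833333⌋ = 1; lat ⌊0.01536/0.00416667⌋ = 3.

LM62nv13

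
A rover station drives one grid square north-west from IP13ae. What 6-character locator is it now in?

Longitude subsquare a = 0; −1 → -1, wraps to 23 = x, carry into square.
Longitude square 1; −1 → 0.
Latitude subsquare e = 4; +1 → 5 = f.

IP03xf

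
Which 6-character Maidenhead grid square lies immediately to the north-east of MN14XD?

MN24ae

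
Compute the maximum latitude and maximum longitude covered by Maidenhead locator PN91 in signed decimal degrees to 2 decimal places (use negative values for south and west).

42.00, 140.00

Field P=15, N=13: +15·20° lon, +13·10° lat → SW at lon 120°, lat 40°.
Square 9, 1: +9·2° lon, +1·1° lat → SW at lon 138°, lat 41°.
Cell spans 2° lon × 1° lat. NE corner is SW corner plus one full cell.
latitude 42.00, longitude 140.00.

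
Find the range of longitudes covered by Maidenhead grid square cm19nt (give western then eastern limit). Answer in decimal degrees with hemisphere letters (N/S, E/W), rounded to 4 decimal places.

Field C=2, M=12: +2·20° lon, +12·10° lat → SW at lon -140°, lat 30°.
Square 1, 9: +1·2° lon, +9·1° lat → SW at lon -138°, lat 39°.
Subsquare n=13, t=19: +13·0.0833333° lon, +19·0.0416667° lat → SW at lon -136.917°, lat 39.7917°.
Cell spans 0.0833333° lon × 0.0416667° lat.
west 136.9167° W, east 136.8333° W.

136.9167° W, 136.8333° W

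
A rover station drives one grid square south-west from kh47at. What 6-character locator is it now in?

Longitude subsquare a = 0; −1 → -1, wraps to 23 = x, carry into square.
Longitude square 4; −1 → 3.
Latitude subsquare t = 19; −1 → 18 = s.

KH37xs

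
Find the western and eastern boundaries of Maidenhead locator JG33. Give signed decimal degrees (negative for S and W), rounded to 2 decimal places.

Field J=9, G=6: +9·20° lon, +6·10° lat → SW at lon 0°, lat -30°.
Square 3, 3: +3·2° lon, +3·1° lat → SW at lon 6°, lat -27°.
Cell spans 2° lon × 1° lat.
west 6.00, east 8.00.

6.00, 8.00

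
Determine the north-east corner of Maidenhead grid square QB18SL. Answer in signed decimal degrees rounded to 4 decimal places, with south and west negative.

-71.5000, 143.5833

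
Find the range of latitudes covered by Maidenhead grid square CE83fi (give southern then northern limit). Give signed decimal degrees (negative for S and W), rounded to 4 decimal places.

-46.6667, -46.6250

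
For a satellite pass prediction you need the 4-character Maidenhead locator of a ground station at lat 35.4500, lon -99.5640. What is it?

EM05

Offset from 180°W / 90°S: lon 80.44°, lat 125.45°.
Field: lon ⌊80.44/20⌋ = 4 → E; lat ⌊125.45/10⌋ = 12 → M.
Square: lon ⌊0.44/2⌋ = 0; lat ⌊5.45/1⌋ = 5.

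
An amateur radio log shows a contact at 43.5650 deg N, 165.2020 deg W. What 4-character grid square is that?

AN73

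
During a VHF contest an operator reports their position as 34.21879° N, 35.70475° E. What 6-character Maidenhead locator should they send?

KM74uf

Offset from 180°W / 90°S: lon 215.7047°, lat 124.2188°.
Field: lon ⌊215.7047/20⌋ = 10 → K; lat ⌊124.2188/10⌋ = 12 → M.
Square: lon ⌊15.7047/2⌋ = 7; lat ⌊4.2188/1⌋ = 4.
Subsquare: lon ⌊1.7047/0.0833333⌋ = 20 → u; lat ⌊0.2188/0.0416667⌋ = 5 → f.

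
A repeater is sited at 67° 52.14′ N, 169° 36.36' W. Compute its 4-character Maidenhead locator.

Shift to the Maidenhead origin (180°W, 90°S): lon 10.39, lat 157.87.
Field (20°×10°, letters A–R): lon ⌊10.39/20⌋ = 0 → A; lat ⌊157.87/10⌋ = 15 → P.
Square (2°×1°, digits 0–9): lon ⌊10.39/2⌋ = 5; lat ⌊7.87/1⌋ = 7.

AP57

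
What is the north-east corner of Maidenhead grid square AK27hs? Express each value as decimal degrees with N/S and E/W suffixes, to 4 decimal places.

17.7917° N, 175.3333° W

Field A=0, K=10: +0·20° lon, +10·10° lat → SW at lon -180°, lat 10°.
Square 2, 7: +2·2° lon, +7·1° lat → SW at lon -176°, lat 17°.
Subsquare h=7, s=18: +7·0.0833333° lon, +18·0.0416667° lat → SW at lon -175.417°, lat 17.75°.
Cell spans 0.0833333° lon × 0.0416667° lat. NE corner is SW corner plus one full cell.
latitude 17.7917° N, longitude 175.3333° W.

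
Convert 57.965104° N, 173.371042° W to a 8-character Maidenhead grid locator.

Shift to the Maidenhead origin (180°W, 90°S): lon 6.62896, lat 147.96510.
Field: lon ⌊6.62896/20⌋ = 0 → A; lat ⌊147.96510/10⌋ = 14 → O.
Square: lon ⌊6.62896/2⌋ = 3; lat ⌊7.96510/1⌋ = 7.
Subsquare: lon ⌊0.62896/0.0833333⌋ = 7 → h; lat ⌊0.96510/0.0416667⌋ = 23 → x.
Extended square: lon ⌊0.04562/0.00833333⌋ = 5; lat ⌊0.00677/0.00416667⌋ = 1.

AO37hx51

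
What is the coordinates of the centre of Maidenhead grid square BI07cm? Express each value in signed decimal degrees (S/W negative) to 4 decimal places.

-2.4792, -159.7917

Field B=1, I=8: +1·20° lon, +8·10° lat → SW at lon -160°, lat -10°.
Square 0, 7: +0·2° lon, +7·1° lat → SW at lon -160°, lat -3°.
Subsquare c=2, m=12: +2·0.0833333° lon, +12·0.0416667° lat → SW at lon -159.833°, lat -2.5°.
Cell spans 0.0833333° lon × 0.0416667° lat. Centre is SW corner plus half of each.
latitude -2.4792, longitude -159.7917.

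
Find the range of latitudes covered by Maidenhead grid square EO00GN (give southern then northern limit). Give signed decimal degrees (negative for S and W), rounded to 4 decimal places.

50.5417, 50.5833

Field E=4, O=14: +4·20° lon, +14·10° lat → SW at lon -100°, lat 50°.
Square 0, 0: +0·2° lon, +0·1° lat → SW at lon -100°, lat 50°.
Subsquare g=6, n=13: +6·0.0833333° lon, +13·0.0416667° lat → SW at lon -99.5°, lat 50.5417°.
Cell spans 0.0833333° lon × 0.0416667° lat.
south 50.5417, north 50.5833.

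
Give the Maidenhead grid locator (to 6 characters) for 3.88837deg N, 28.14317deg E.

KJ43bv

Offset from 180°W / 90°S: lon 208.1432°, lat 93.8884°.
Field: lon ⌊208.1432/20⌋ = 10 → K; lat ⌊93.8884/10⌋ = 9 → J.
Square: lon ⌊8.1432/2⌋ = 4; lat ⌊3.8884/1⌋ = 3.
Subsquare: lon ⌊0.1432/0.0833333⌋ = 1 → b; lat ⌊0.8884/0.0416667⌋ = 21 → v.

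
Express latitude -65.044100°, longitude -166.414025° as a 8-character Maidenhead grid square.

AC64tw09

Add 180° to longitude and 90° to latitude: 13.58597, 24.95590.
Field: lon ⌊13.58597/20⌋ = 0 → A; lat ⌊24.95590/10⌋ = 2 → C.
Square: lon ⌊13.58597/2⌋ = 6; lat ⌊4.95590/1⌋ = 4.
Subsquare: lon ⌊1.58597/0.0833333⌋ = 19 → t; lat ⌊0.95590/0.0416667⌋ = 22 → w.
Extended square: lon ⌊0.00264/0.00833333⌋ = 0; lat ⌊0.03923/0.00416667⌋ = 9.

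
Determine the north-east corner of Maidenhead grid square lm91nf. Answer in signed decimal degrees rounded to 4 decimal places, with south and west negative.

Field L=11, M=12: +11·20° lon, +12·10° lat → SW at lon 40°, lat 30°.
Square 9, 1: +9·2° lon, +1·1° lat → SW at lon 58°, lat 31°.
Subsquare n=13, f=5: +13·0.0833333° lon, +5·0.0416667° lat → SW at lon 59.0833°, lat 31.2083°.
Cell spans 0.0833333° lon × 0.0416667° lat. NE corner is SW corner plus one full cell.
latitude 31.2500, longitude 59.1667.

31.2500, 59.1667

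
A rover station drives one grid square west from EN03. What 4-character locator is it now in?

DN93

Longitude square 0; −1 → -1, wraps to 9, carry into field.
Longitude field E = 4; −1 → 3 = D.
The latitude characters are unchanged.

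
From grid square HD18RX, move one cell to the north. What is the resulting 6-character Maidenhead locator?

Latitude subsquare x = 23; +1 → 24, wraps to 0 = a, carry into square.
Latitude square 8; +1 → 9.
The longitude characters are unchanged.

HD19ra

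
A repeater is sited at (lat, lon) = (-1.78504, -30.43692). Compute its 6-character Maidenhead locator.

HI48sf

Shift to the Maidenhead origin (180°W, 90°S): lon 149.5631, lat 88.2150.
Field: lon ⌊149.5631/20⌋ = 7 → H; lat ⌊88.2150/10⌋ = 8 → I.
Square: lon ⌊9.5631/2⌋ = 4; lat ⌊8.2150/1⌋ = 8.
Subsquare: lon ⌊1.5631/0.0833333⌋ = 18 → s; lat ⌊0.2150/0.0416667⌋ = 5 → f.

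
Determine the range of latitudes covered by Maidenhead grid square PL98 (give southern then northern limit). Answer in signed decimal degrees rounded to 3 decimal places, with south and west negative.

Field P=15, L=11: +15·20° lon, +11·10° lat → SW at lon 120°, lat 20°.
Square 9, 8: +9·2° lon, +8·1° lat → SW at lon 138°, lat 28°.
Cell spans 2° lon × 1° lat.
south 28.000, north 29.000.

28.000, 29.000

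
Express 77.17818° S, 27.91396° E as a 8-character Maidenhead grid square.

Offset from 180°W / 90°S: lon 207.91396°, lat 12.82182°.
Field: lon ⌊207.91396/20⌋ = 10 → K; lat ⌊12.82182/10⌋ = 1 → B.
Square: lon ⌊7.91396/2⌋ = 3; lat ⌊2.82182/1⌋ = 2.
Subsquare: lon ⌊1.91396/0.0833333⌋ = 22 → w; lat ⌊0.82182/0.0416667⌋ = 19 → t.
Extended square: lon ⌊0.08063/0.00833333⌋ = 9; lat ⌊0.03015/0.00416667⌋ = 7.

KB32wt97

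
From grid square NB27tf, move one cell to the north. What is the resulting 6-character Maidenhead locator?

NB27tg

Latitude subsquare f = 5; +1 → 6 = g.
The longitude characters are unchanged.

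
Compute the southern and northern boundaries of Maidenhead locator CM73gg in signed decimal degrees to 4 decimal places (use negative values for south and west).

33.2500, 33.2917

Field C=2, M=12: +2·20° lon, +12·10° lat → SW at lon -140°, lat 30°.
Square 7, 3: +7·2° lon, +3·1° lat → SW at lon -126°, lat 33°.
Subsquare g=6, g=6: +6·0.0833333° lon, +6·0.0416667° lat → SW at lon -125.5°, lat 33.25°.
Cell spans 0.0833333° lon × 0.0416667° lat.
south 33.2500, north 33.2917.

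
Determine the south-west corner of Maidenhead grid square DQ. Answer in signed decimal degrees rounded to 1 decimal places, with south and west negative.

Field D=3, Q=16: +3·20° lon, +16·10° lat → SW at lon -120°, lat 70°.
latitude 70.0, longitude -120.0.

70.0, -120.0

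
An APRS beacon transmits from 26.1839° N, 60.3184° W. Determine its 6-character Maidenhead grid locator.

Offset from 180°W / 90°S: lon 119.6816°, lat 116.1839°.
Field: lon ⌊119.6816/20⌋ = 5 → F; lat ⌊116.1839/10⌋ = 11 → L.
Square: lon ⌊19.6816/2⌋ = 9; lat ⌊6.1839/1⌋ = 6.
Subsquare: lon ⌊1.6816/0.0833333⌋ = 20 → u; lat ⌊0.1839/0.0416667⌋ = 4 → e.

FL96ue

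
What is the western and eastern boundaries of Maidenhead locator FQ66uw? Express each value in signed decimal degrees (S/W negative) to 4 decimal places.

-66.3333, -66.2500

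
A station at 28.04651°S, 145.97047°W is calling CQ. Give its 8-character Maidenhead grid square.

BG71aw38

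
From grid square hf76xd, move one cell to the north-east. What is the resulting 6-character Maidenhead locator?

HF86ae

Longitude subsquare x = 23; +1 → 24, wraps to 0 = a, carry into square.
Longitude square 7; +1 → 8.
Latitude subsquare d = 3; +1 → 4 = e.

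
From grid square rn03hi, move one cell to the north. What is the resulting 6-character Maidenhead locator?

RN03hj

Latitude subsquare i = 8; +1 → 9 = j.
The longitude characters are unchanged.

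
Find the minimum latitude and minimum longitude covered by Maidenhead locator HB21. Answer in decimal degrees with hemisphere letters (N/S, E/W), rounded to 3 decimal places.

Field H=7, B=1: +7·20° lon, +1·10° lat → SW at lon -40°, lat -80°.
Square 2, 1: +2·2° lon, +1·1° lat → SW at lon -36°, lat -79°.
latitude 79.000° S, longitude 36.000° W.

79.000° S, 36.000° W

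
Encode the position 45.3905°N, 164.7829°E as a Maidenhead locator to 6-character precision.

Offset from 180°W / 90°S: lon 344.7829°, lat 135.3905°.
Field: 344.7829/20 → 17 → R, 135.3905/10 → 13 → N; chars RN.
Square: 4.7829/2 → 2, 5.3905/1 → 5; chars 25.
Subsquare: 0.7829/0.0833333 → 9 → j, 0.3905/0.0416667 → 9 → j; chars jj.

RN25jj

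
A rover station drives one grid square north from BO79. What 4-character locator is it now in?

Latitude square 9; +1 → 10, wraps to 0, carry into field.
Latitude field O = 14; +1 → 15 = P.
The longitude characters are unchanged.

BP70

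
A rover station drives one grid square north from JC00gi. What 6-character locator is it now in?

JC00gj

Latitude subsquare i = 8; +1 → 9 = j.
The longitude characters are unchanged.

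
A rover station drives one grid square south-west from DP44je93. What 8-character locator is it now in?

DP44je82

Longitude extended square 9; −1 → 8.
Latitude extended square 3; −1 → 2.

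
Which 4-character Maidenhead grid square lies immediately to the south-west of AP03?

Longitude square 0; −1 → -1, wraps to 9, carry into field.
Longitude field A = 0; −1 → -1, wraps to 17 = R, wrapping around the antimeridian.
Latitude square 3; −1 → 2.

RP92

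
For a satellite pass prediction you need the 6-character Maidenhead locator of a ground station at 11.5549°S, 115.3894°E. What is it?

Add 180° to longitude and 90° to latitude: 295.3894, 78.4451.
Field (20°×10°, letters A–R): lon ⌊295.3894/20⌋ = 14 → O; lat ⌊78.4451/10⌋ = 7 → H.
Square (2°×1°, digits 0–9): lon ⌊15.3894/2⌋ = 7; lat ⌊8.4451/1⌋ = 8.
Subsquare (5′×2.5′, letters a–x): lon ⌊1.3894/0.0833333⌋ = 16 → q; lat ⌊0.4451/0.0416667⌋ = 10 → k.

OH78qk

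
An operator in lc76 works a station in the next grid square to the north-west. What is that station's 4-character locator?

LC67

Longitude square 7; −1 → 6.
Latitude square 6; +1 → 7.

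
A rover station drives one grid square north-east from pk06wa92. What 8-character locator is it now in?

PK06xa03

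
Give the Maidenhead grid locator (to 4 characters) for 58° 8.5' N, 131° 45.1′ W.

Offset from 180°W / 90°S: lon 48.25°, lat 148.14°.
Field: 48.25/20 → 2 → C, 148.14/10 → 14 → O; chars CO.
Square: 8.25/2 → 4, 8.14/1 → 8; chars 48.

CO48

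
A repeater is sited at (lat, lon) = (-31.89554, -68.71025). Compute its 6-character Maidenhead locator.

Offset from 180°W / 90°S: lon 111.2897°, lat 58.1045°.
Field: 111.2897/20 → 5 → F, 58.1045/10 → 5 → F; chars FF.
Square: 11.2897/2 → 5, 8.1045/1 → 8; chars 58.
Subsquare: 1.2897/0.0833333 → 15 → p, 0.1045/0.0416667 → 2 → c; chars pc.

FF58pc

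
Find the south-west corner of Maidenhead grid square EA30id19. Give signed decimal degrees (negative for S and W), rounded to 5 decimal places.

-89.83750, -93.32500

Field E=4, A=0: +4·20° lon, +0·10° lat → SW at lon -100°, lat -90°.
Square 3, 0: +3·2° lon, +0·1° lat → SW at lon -94°, lat -90°.
Subsquare i=8, d=3: +8·0.0833333° lon, +3·0.0416667° lat → SW at lon -93.3333°, lat -89.875°.
Extended square 1, 9: +1·0.00833333° lon, +9·0.00416667° lat → SW at lon -93.325°, lat -89.8375°.
latitude -89.83750, longitude -93.32500.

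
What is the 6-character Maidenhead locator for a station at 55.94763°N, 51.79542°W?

GO45cw

Add 180° to longitude and 90° to latitude: 128.2046, 145.9476.
Field (20°×10°, letters A–R): lon ⌊128.2046/20⌋ = 6 → G; lat ⌊145.9476/10⌋ = 14 → O.
Square (2°×1°, digits 0–9): lon ⌊8.2046/2⌋ = 4; lat ⌊5.9476/1⌋ = 5.
Subsquare (5′×2.5′, letters a–x): lon ⌊0.2046/0.0833333⌋ = 2 → c; lat ⌊0.9476/0.0416667⌋ = 22 → w.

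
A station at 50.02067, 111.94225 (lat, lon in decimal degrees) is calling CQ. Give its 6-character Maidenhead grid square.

Shift to the Maidenhead origin (180°W, 90°S): lon 291.9423, lat 140.0207.
Field (20°×10°, letters A–R): lon ⌊291.9423/20⌋ = 14 → O; lat ⌊140.0207/10⌋ = 14 → O.
Square (2°×1°, digits 0–9): lon ⌊11.9423/2⌋ = 5; lat ⌊0.0207/1⌋ = 0.
Subsquare (5′×2.5′, letters a–x): lon ⌊1.9423/0.0833333⌋ = 23 → x; lat ⌊0.0207/0.0416667⌋ = 0 → a.

OO50xa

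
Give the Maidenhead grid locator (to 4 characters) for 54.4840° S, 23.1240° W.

HD85

Offset from 180°W / 90°S: lon 156.88°, lat 35.52°.
Field: lon ⌊156.88/20⌋ = 7 → H; lat ⌊35.52/10⌋ = 3 → D.
Square: lon ⌊16.88/2⌋ = 8; lat ⌊5.52/1⌋ = 5.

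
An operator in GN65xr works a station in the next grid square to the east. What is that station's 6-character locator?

Longitude subsquare x = 23; +1 → 24, wraps to 0 = a, carry into square.
Longitude square 6; +1 → 7.
The latitude characters are unchanged.

GN75ar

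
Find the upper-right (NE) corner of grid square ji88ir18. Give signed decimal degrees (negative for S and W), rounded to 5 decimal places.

Field J=9, I=8: +9·20° lon, +8·10° lat → SW at lon 0°, lat -10°.
Square 8, 8: +8·2° lon, +8·1° lat → SW at lon 16°, lat -2°.
Subsquare i=8, r=17: +8·0.0833333° lon, +17·0.0416667° lat → SW at lon 16.6667°, lat -1.29167°.
Extended square 1, 8: +1·0.00833333° lon, +8·0.00416667° lat → SW at lon 16.675°, lat -1.25833°.
Cell spans 0.00833333° lon × 0.00416667° lat. NE corner is SW corner plus one full cell.
latitude -1.25417, longitude 16.68333.

-1.25417, 16.68333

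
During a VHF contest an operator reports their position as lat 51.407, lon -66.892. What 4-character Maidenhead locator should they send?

FO61

Shift to the Maidenhead origin (180°W, 90°S): lon 113.11, lat 141.41.
Field (20°×10°, letters A–R): 113.11/20 → 5 → F, 141.41/10 → 14 → O; chars FO.
Square (2°×1°, digits 0–9): 13.11/2 → 6, 1.41/1 → 1; chars 61.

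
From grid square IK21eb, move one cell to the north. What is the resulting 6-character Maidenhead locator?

IK21ec

Latitude subsquare b = 1; +1 → 2 = c.
The longitude characters are unchanged.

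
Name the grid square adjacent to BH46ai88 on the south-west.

BH46ai77

Longitude extended square 8; −1 → 7.
Latitude extended square 8; −1 → 7.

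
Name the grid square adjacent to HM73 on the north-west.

HM64

Longitude square 7; −1 → 6.
Latitude square 3; +1 → 4.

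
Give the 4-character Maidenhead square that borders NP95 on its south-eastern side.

Longitude square 9; +1 → 10, wraps to 0, carry into field.
Longitude field N = 13; +1 → 14 = O.
Latitude square 5; −1 → 4.

OP04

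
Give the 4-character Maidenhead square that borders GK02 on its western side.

Longitude square 0; −1 → -1, wraps to 9, carry into field.
Longitude field G = 6; −1 → 5 = F.
The latitude characters are unchanged.

FK92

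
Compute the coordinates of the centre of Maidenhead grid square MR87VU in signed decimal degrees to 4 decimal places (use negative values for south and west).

Field M=12, R=17: +12·20° lon, +17·10° lat → SW at lon 60°, lat 80°.
Square 8, 7: +8·2° lon, +7·1° lat → SW at lon 76°, lat 87°.
Subsquare v=21, u=20: +21·0.0833333° lon, +20·0.0416667° lat → SW at lon 77.75°, lat 87.8333°.
Cell spans 0.0833333° lon × 0.0416667° lat. Centre is SW corner plus half of each.
latitude 87.8542, longitude 77.7917.

87.8542, 77.7917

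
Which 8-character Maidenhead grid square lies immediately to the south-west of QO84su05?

QO84ru94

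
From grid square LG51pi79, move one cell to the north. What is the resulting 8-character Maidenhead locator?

Latitude extended square 9; +1 → 10, wraps to 0, carry into subsquare.
Latitude subsquare i = 8; +1 → 9 = j.
The longitude characters are unchanged.

LG51pj70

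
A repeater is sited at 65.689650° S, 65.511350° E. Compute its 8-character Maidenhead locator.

Offset from 180°W / 90°S: lon 245.51135°, lat 24.31035°.
Field (20°×10°, letters A–R): lon ⌊245.51135/20⌋ = 12 → M; lat ⌊24.31035/10⌋ = 2 → C.
Square (2°×1°, digits 0–9): lon ⌊5.51135/2⌋ = 2; lat ⌊4.31035/1⌋ = 4.
Subsquare (5′×2.5′, letters a–x): lon ⌊1.51135/0.0833333⌋ = 18 → s; lat ⌊0.31035/0.0416667⌋ = 7 → h.
Extended square (30″×15″, digits 0–9): lon ⌊0.01135/0.00833333⌋ = 1; lat ⌊0.01868/0.00416667⌋ = 4.

MC24sh14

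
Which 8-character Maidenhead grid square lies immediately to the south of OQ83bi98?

OQ83bi97

Latitude extended square 8; −1 → 7.
The longitude characters are unchanged.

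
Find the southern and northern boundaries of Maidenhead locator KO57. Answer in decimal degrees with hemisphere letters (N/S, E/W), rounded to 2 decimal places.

57.00° N, 58.00° N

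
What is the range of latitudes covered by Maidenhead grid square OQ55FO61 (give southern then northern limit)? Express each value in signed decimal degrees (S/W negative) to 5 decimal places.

Field O=14, Q=16: +14·20° lon, +16·10° lat → SW at lon 100°, lat 70°.
Square 5, 5: +5·2° lon, +5·1° lat → SW at lon 110°, lat 75°.
Subsquare f=5, o=14: +5·0.0833333° lon, +14·0.0416667° lat → SW at lon 110.417°, lat 75.5833°.
Extended square 6, 1: +6·0.00833333° lon, +1·0.00416667° lat → SW at lon 110.467°, lat 75.5875°.
Cell spans 0.00833333° lon × 0.00416667° lat.
south 75.58750, north 75.59167.

75.58750, 75.59167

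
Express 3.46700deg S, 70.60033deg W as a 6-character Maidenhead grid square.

Offset from 180°W / 90°S: lon 109.3997°, lat 86.5330°.
Field: 109.3997/20 → 5 → F, 86.5330/10 → 8 → I; chars FI.
Square: 9.3997/2 → 4, 6.5330/1 → 6; chars 46.
Subsquare: 1.3997/0.0833333 → 16 → q, 0.5330/0.0416667 → 12 → m; chars qm.

FI46qm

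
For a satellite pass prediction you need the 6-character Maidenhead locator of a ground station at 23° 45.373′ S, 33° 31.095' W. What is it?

Shift to the Maidenhead origin (180°W, 90°S): lon 146.4818, lat 66.2438.
Field: 146.4818/20 → 7 → H, 66.2438/10 → 6 → G; chars HG.
Square: 6.4818/2 → 3, 6.2438/1 → 6; chars 36.
Subsquare: 0.4818/0.0833333 → 5 → f, 0.2438/0.0416667 → 5 → f; chars ff.

HG36ff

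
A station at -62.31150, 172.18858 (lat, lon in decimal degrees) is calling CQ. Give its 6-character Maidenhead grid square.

Add 180° to longitude and 90° to latitude: 352.1886, 27.6885.
Field: lon ⌊352.1886/20⌋ = 17 → R; lat ⌊27.6885/10⌋ = 2 → C.
Square: lon ⌊12.1886/2⌋ = 6; lat ⌊7.6885/1⌋ = 7.
Subsquare: lon ⌊0.1886/0.0833333⌋ = 2 → c; lat ⌊0.6885/0.0416667⌋ = 16 → q.

RC67cq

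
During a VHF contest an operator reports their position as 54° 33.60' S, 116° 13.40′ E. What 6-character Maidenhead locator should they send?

OD85ck

Add 180° to longitude and 90° to latitude: 296.2233, 35.4400.
Field: lon ⌊296.2233/20⌋ = 14 → O; lat ⌊35.4400/10⌋ = 3 → D.
Square: lon ⌊16.2233/2⌋ = 8; lat ⌊5.4400/1⌋ = 5.
Subsquare: lon ⌊0.2233/0.0833333⌋ = 2 → c; lat ⌊0.4400/0.0416667⌋ = 10 → k.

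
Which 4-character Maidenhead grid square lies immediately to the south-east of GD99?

HD08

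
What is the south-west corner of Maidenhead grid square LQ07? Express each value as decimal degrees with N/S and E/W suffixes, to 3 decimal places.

77.000° N, 40.000° E

Field L=11, Q=16: +11·20° lon, +16·10° lat → SW at lon 40°, lat 70°.
Square 0, 7: +0·2° lon, +7·1° lat → SW at lon 40°, lat 77°.
latitude 77.000° N, longitude 40.000° E.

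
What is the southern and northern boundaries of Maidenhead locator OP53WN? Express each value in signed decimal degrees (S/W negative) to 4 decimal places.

Field O=14, P=15: +14·20° lon, +15·10° lat → SW at lon 100°, lat 60°.
Square 5, 3: +5·2° lon, +3·1° lat → SW at lon 110°, lat 63°.
Subsquare w=22, n=13: +22·0.0833333° lon, +13·0.0416667° lat → SW at lon 111.833°, lat 63.5417°.
Cell spans 0.0833333° lon × 0.0416667° lat.
south 63.5417, north 63.5833.

63.5417, 63.5833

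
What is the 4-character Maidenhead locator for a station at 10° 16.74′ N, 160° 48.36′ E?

Offset from 180°W / 90°S: lon 340.81°, lat 100.28°.
Field: lon ⌊340.81/20⌋ = 17 → R; lat ⌊100.28/10⌋ = 10 → K.
Square: lon ⌊0.81/2⌋ = 0; lat ⌊0.28/1⌋ = 0.

RK00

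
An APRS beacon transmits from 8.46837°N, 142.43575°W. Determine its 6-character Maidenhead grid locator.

BJ88sl

Add 180° to longitude and 90° to latitude: 37.5642, 98.4684.
Field: lon ⌊37.5642/20⌋ = 1 → B; lat ⌊98.4684/10⌋ = 9 → J.
Square: lon ⌊17.5642/2⌋ = 8; lat ⌊8.4684/1⌋ = 8.
Subsquare: lon ⌊1.5642/0.0833333⌋ = 18 → s; lat ⌊0.4684/0.0416667⌋ = 11 → l.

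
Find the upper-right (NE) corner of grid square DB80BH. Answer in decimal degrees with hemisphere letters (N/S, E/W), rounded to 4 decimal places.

79.6667° S, 103.8333° W

Field D=3, B=1: +3·20° lon, +1·10° lat → SW at lon -120°, lat -80°.
Square 8, 0: +8·2° lon, +0·1° lat → SW at lon -104°, lat -80°.
Subsquare b=1, h=7: +1·0.0833333° lon, +7·0.0416667° lat → SW at lon -103.917°, lat -79.7083°.
Cell spans 0.0833333° lon × 0.0416667° lat. NE corner is SW corner plus one full cell.
latitude 79.6667° S, longitude 103.8333° W.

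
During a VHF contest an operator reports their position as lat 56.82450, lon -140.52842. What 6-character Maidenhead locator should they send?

BO96rt

Shift to the Maidenhead origin (180°W, 90°S): lon 39.4716, lat 146.8245.
Field (20°×10°, letters A–R): lon ⌊39.4716/20⌋ = 1 → B; lat ⌊146.8245/10⌋ = 14 → O.
Square (2°×1°, digits 0–9): lon ⌊19.4716/2⌋ = 9; lat ⌊6.8245/1⌋ = 6.
Subsquare (5′×2.5′, letters a–x): lon ⌊1.4716/0.0833333⌋ = 17 → r; lat ⌊0.8245/0.0416667⌋ = 19 → t.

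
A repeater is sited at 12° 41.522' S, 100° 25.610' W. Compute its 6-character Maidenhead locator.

Offset from 180°W / 90°S: lon 79.5732°, lat 77.3080°.
Field: lon ⌊79.5732/20⌋ = 3 → D; lat ⌊77.3080/10⌋ = 7 → H.
Square: lon ⌊19.5732/2⌋ = 9; lat ⌊7.3080/1⌋ = 7.
Subsquare: lon ⌊1.5732/0.0833333⌋ = 18 → s; lat ⌊0.3080/0.0416667⌋ = 7 → h.

DH97sh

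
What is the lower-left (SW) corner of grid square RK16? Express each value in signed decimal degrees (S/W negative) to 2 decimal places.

Field R=17, K=10: +17·20° lon, +10·10° lat → SW at lon 160°, lat 10°.
Square 1, 6: +1·2° lon, +6·1° lat → SW at lon 162°, lat 16°.
latitude 16.00, longitude 162.00.

16.00, 162.00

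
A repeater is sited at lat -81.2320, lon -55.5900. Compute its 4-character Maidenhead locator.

GA28

Add 180° to longitude and 90° to latitude: 124.41, 8.77.
Field: lon ⌊124.41/20⌋ = 6 → G; lat ⌊8.77/10⌋ = 0 → A.
Square: lon ⌊4.41/2⌋ = 2; lat ⌊8.77/1⌋ = 8.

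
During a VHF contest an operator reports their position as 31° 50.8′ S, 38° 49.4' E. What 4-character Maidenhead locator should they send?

Shift to the Maidenhead origin (180°W, 90°S): lon 218.82, lat 58.15.
Field: lon ⌊218.82/20⌋ = 10 → K; lat ⌊58.15/10⌋ = 5 → F.
Square: lon ⌊18.82/2⌋ = 9; lat ⌊8.15/1⌋ = 8.

KF98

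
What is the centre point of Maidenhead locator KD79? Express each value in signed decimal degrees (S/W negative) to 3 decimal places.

-50.500, 35.000

Field K=10, D=3: +10·20° lon, +3·10° lat → SW at lon 20°, lat -60°.
Square 7, 9: +7·2° lon, +9·1° lat → SW at lon 34°, lat -51°.
Cell spans 2° lon × 1° lat. Centre is SW corner plus half of each.
latitude -50.500, longitude 35.000.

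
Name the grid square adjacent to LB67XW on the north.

Latitude subsquare w = 22; +1 → 23 = x.
The longitude characters are unchanged.

LB67xx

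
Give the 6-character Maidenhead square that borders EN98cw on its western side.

EN98bw

Longitude subsquare c = 2; −1 → 1 = b.
The latitude characters are unchanged.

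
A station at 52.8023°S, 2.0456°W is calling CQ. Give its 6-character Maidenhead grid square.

ID87xe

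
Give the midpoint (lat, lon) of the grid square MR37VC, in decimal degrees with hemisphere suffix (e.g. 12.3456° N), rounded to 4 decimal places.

87.1042° N, 67.7917° E

Field M=12, R=17: +12·20° lon, +17·10° lat → SW at lon 60°, lat 80°.
Square 3, 7: +3·2° lon, +7·1° lat → SW at lon 66°, lat 87°.
Subsquare v=21, c=2: +21·0.0833333° lon, +2·0.0416667° lat → SW at lon 67.75°, lat 87.0833°.
Cell spans 0.0833333° lon × 0.0416667° lat. Centre is SW corner plus half of each.
latitude 87.1042° N, longitude 67.7917° E.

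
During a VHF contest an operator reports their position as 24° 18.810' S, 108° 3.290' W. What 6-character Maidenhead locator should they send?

DG55xq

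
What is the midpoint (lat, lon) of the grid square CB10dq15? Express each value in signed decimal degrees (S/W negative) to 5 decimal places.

-79.31042, -137.73750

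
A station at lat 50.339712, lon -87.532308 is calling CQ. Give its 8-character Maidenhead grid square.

Add 180° to longitude and 90° to latitude: 92.46769, 140.33971.
Field: lon ⌊92.46769/20⌋ = 4 → E; lat ⌊140.33971/10⌋ = 14 → O.
Square: lon ⌊12.46769/2⌋ = 6; lat ⌊0.33971/1⌋ = 0.
Subsquare: lon ⌊0.46769/0.0833333⌋ = 5 → f; lat ⌊0.33971/0.0416667⌋ = 8 → i.
Extended square: lon ⌊0.05103/0.00833333⌋ = 6; lat ⌊0.00638/0.00416667⌋ = 1.

EO60fi61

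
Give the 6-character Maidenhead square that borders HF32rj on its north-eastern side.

HF32sk

Longitude subsquare r = 17; +1 → 18 = s.
Latitude subsquare j = 9; +1 → 10 = k.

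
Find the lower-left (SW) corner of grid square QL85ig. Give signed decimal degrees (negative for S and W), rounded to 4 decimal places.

Field Q=16, L=11: +16·20° lon, +11·10° lat → SW at lon 140°, lat 20°.
Square 8, 5: +8·2° lon, +5·1° lat → SW at lon 156°, lat 25°.
Subsquare i=8, g=6: +8·0.0833333° lon, +6·0.0416667° lat → SW at lon 156.667°, lat 25.25°.
latitude 25.2500, longitude 156.6667.

25.2500, 156.6667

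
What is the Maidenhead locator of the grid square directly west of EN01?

DN91

Longitude square 0; −1 → -1, wraps to 9, carry into field.
Longitude field E = 4; −1 → 3 = D.
The latitude characters are unchanged.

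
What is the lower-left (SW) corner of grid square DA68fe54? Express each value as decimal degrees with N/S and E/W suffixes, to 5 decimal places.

Field D=3, A=0: +3·20° lon, +0·10° lat → SW at lon -120°, lat -90°.
Square 6, 8: +6·2° lon, +8·1° lat → SW at lon -108°, lat -82°.
Subsquare f=5, e=4: +5·0.0833333° lon, +4·0.0416667° lat → SW at lon -107.583°, lat -81.8333°.
Extended square 5, 4: +5·0.00833333° lon, +4·0.00416667° lat → SW at lon -107.542°, lat -81.8167°.
latitude 81.81667° S, longitude 107.54167° W.

81.81667° S, 107.54167° W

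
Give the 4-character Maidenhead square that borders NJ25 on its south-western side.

NJ14

Longitude square 2; −1 → 1.
Latitude square 5; −1 → 4.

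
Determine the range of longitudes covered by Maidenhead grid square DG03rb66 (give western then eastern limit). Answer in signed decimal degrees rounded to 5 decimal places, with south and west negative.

-118.53333, -118.52500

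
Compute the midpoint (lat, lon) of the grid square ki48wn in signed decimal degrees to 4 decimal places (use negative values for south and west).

-1.4375, 29.8750

Field K=10, I=8: +10·20° lon, +8·10° lat → SW at lon 20°, lat -10°.
Square 4, 8: +4·2° lon, +8·1° lat → SW at lon 28°, lat -2°.
Subsquare w=22, n=13: +22·0.0833333° lon, +13·0.0416667° lat → SW at lon 29.8333°, lat -1.45833°.
Cell spans 0.0833333° lon × 0.0416667° lat. Centre is SW corner plus half of each.
latitude -1.4375, longitude 29.8750.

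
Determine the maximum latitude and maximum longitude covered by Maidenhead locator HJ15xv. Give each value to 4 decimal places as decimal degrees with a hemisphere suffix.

Field H=7, J=9: +7·20° lon, +9·10° lat → SW at lon -40°, lat 0°.
Square 1, 5: +1·2° lon, +5·1° lat → SW at lon -38°, lat 5°.
Subsquare x=23, v=21: +23·0.0833333° lon, +21·0.0416667° lat → SW at lon -36.0833°, lat 5.875°.
Cell spans 0.0833333° lon × 0.0416667° lat. NE corner is SW corner plus one full cell.
latitude 5.9167° N, longitude 36.0000° W.

5.9167° N, 36.0000° W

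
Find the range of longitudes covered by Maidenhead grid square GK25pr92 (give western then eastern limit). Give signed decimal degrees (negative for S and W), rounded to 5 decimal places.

Field G=6, K=10: +6·20° lon, +10·10° lat → SW at lon -60°, lat 10°.
Square 2, 5: +2·2° lon, +5·1° lat → SW at lon -56°, lat 15°.
Subsquare p=15, r=17: +15·0.0833333° lon, +17·0.0416667° lat → SW at lon -54.75°, lat 15.7083°.
Extended square 9, 2: +9·0.00833333° lon, +2·0.00416667° lat → SW at lon -54.675°, lat 15.7167°.
Cell spans 0.00833333° lon × 0.00416667° lat.
west -54.67500, east -54.66667.

-54.67500, -54.66667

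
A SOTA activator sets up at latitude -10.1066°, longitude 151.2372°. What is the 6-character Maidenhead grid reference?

QH59ov

Offset from 180°W / 90°S: lon 331.2372°, lat 79.8934°.
Field (20°×10°, letters A–R): 331.2372/20 → 16 → Q, 79.8934/10 → 7 → H; chars QH.
Square (2°×1°, digits 0–9): 11.2372/2 → 5, 9.8934/1 → 9; chars 59.
Subsquare (5′×2.5′, letters a–x): 1.2372/0.0833333 → 14 → o, 0.8934/0.0416667 → 21 → v; chars ov.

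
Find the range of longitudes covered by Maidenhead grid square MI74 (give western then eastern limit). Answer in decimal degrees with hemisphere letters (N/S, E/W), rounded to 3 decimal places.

Field M=12, I=8: +12·20° lon, +8·10° lat → SW at lon 60°, lat -10°.
Square 7, 4: +7·2° lon, +4·1° lat → SW at lon 74°, lat -6°.
Cell spans 2° lon × 1° lat.
west 74.000° E, east 76.000° E.

74.000° E, 76.000° E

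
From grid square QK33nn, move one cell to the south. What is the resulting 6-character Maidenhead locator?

QK33nm

Latitude subsquare n = 13; −1 → 12 = m.
The longitude characters are unchanged.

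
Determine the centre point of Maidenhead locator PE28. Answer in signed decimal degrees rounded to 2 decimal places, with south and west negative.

-41.50, 125.00

Field P=15, E=4: +15·20° lon, +4·10° lat → SW at lon 120°, lat -50°.
Square 2, 8: +2·2° lon, +8·1° lat → SW at lon 124°, lat -42°.
Cell spans 2° lon × 1° lat. Centre is SW corner plus half of each.
latitude -41.50, longitude 125.00.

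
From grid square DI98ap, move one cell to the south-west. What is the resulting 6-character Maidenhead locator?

DI88xo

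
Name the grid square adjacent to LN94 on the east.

Longitude square 9; +1 → 10, wraps to 0, carry into field.
Longitude field L = 11; +1 → 12 = M.
The latitude characters are unchanged.

MN04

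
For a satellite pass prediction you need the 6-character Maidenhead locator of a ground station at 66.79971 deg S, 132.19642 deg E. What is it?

PC63ce

Offset from 180°W / 90°S: lon 312.1964°, lat 23.2003°.
Field: lon ⌊312.1964/20⌋ = 15 → P; lat ⌊23.2003/10⌋ = 2 → C.
Square: lon ⌊12.1964/2⌋ = 6; lat ⌊3.2003/1⌋ = 3.
Subsquare: lon ⌊0.1964/0.0833333⌋ = 2 → c; lat ⌊0.2003/0.0416667⌋ = 4 → e.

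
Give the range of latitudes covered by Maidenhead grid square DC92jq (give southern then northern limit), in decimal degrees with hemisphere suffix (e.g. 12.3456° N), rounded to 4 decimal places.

67.3333° S, 67.2917° S

Field D=3, C=2: +3·20° lon, +2·10° lat → SW at lon -120°, lat -70°.
Square 9, 2: +9·2° lon, +2·1° lat → SW at lon -102°, lat -68°.
Subsquare j=9, q=16: +9·0.0833333° lon, +16·0.0416667° lat → SW at lon -101.25°, lat -67.3333°.
Cell spans 0.0833333° lon × 0.0416667° lat.
south 67.3333° S, north 67.2917° S.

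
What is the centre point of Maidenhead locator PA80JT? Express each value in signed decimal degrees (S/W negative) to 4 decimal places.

-89.1875, 136.7917

Field P=15, A=0: +15·20° lon, +0·10° lat → SW at lon 120°, lat -90°.
Square 8, 0: +8·2° lon, +0·1° lat → SW at lon 136°, lat -90°.
Subsquare j=9, t=19: +9·0.0833333° lon, +19·0.0416667° lat → SW at lon 136.75°, lat -89.2083°.
Cell spans 0.0833333° lon × 0.0416667° lat. Centre is SW corner plus half of each.
latitude -89.1875, longitude 136.7917.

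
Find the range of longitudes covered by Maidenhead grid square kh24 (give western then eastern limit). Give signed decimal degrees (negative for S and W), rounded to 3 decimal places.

24.000, 26.000

Field K=10, H=7: +10·20° lon, +7·10° lat → SW at lon 20°, lat -20°.
Square 2, 4: +2·2° lon, +4·1° lat → SW at lon 24°, lat -16°.
Cell spans 2° lon × 1° lat.
west 24.000, east 26.000.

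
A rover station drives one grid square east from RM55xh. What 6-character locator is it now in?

Longitude subsquare x = 23; +1 → 24, wraps to 0 = a, carry into square.
Longitude square 5; +1 → 6.
The latitude characters are unchanged.

RM65ah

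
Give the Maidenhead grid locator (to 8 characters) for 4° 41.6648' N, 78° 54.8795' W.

FJ04nq06

Shift to the Maidenhead origin (180°W, 90°S): lon 101.08534, lat 94.69441.
Field: 101.08534/20 → 5 → F, 94.69441/10 → 9 → J; chars FJ.
Square: 1.08534/2 → 0, 4.69441/1 → 4; chars 04.
Subsquare: 1.08534/0.0833333 → 13 → n, 0.69441/0.0416667 → 16 → q; chars nq.
Extended square: 0.00201/0.00833333 → 0, 0.02775/0.00416667 → 6; chars 06.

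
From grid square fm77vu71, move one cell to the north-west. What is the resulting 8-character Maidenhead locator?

Longitude extended square 7; −1 → 6.
Latitude extended square 1; +1 → 2.

FM77vu62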